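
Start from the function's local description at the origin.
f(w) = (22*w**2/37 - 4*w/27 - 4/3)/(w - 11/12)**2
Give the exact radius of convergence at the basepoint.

Denominator factor (w - 11/12)^2: pole of order 2 at 11/12, modulus 11/12.
The radius of convergence is the smallest modulus among the singular points: 11/12.

The radius of convergence is 11/12.


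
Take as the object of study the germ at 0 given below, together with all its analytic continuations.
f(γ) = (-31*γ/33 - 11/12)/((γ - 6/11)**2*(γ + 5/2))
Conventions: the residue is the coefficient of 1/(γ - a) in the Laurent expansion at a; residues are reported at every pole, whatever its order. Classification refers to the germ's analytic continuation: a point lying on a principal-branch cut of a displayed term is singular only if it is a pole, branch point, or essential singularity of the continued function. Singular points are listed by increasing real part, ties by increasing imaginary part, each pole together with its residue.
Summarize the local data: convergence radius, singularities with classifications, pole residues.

Denominator factor (γ + 5/2): pole of order 1 at -5/2, modulus 5/2.
Denominator factor (γ - 6/11)^2: pole of order 2 at 6/11, modulus 6/11.
The radius of convergence is the smallest modulus among the singular points: 6/11.
At the order-1 pole -5/2 set g(γ) = (γ - (-5/2))*f(γ) = (-31*γ/33 - 11/12)/(γ - 6/11)**2.
Simple pole: residue = g(a) at a = -5/2, which is 693/4489.
At the order-2 pole 6/11 set g(γ) = (γ - (6/11))^2*f(γ) = (-31*γ/33 - 11/12)/(γ + 5/2).
Order-2 pole: residue = g'(a); g'(6/11) = -693/4489, so the residue is -693/4489.
List the singular points by increasing real part (a conjugate pair: the negative imaginary part first).

Radius of convergence at 0: 6/11.
At -5/2: a pole of order 1; residue 693/4489.
At 6/11: a pole of order 2; residue -693/4489.


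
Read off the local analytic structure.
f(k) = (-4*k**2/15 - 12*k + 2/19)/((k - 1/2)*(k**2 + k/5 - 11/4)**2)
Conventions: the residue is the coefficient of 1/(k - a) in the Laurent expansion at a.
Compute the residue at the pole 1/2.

The residue is -8495/8208.

At the order-1 pole 1/2 set g(k) = (k - (1/2))*f(k) = (-4*k**2/15 - 12*k + 2/19)/(k**2 + k/5 - 11/4)**2.
Simple pole: residue = g(a) at a = 1/2, which is -8495/8208.


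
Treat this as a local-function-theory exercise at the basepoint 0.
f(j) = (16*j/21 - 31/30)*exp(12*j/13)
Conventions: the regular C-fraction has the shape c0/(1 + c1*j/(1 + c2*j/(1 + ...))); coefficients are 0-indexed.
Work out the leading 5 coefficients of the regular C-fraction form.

Taylor coefficients (expand at 0): a_0 = -31/30, a_1 = -262/1365, a_2 = 1556/5915, a_3 = 14544/76895, a_4 = 68592/999635.
c0 = a_0 = -31/30. Peel one level at a time: if S = 1 + c*j/S' with S'(0) = 1, then c is the j-coefficient of S and S' = c*j/(S - 1).
S_1 = c0/f = 1 + (-524/2821)*j + (2300488/7958041)*j^2 + ...; c1 = -524/2821.
S_2 = c1*j/(S_1 - 1) = 1 + (575122/369551)*j + (8305452/2900209)*j^2 + ...; c2 = 575122/369551.
S_3 = c2*j/(S_2 - 1) = 1 + (-901141542/489716383)*j + (-3261274257276/13974834553849)*j^2 + ...; c3 = -901141542/489716383.
S_4 = c3*j/(S_3 - 1) = 1 + (-109377093626/862450363151)*j + ...; c4 = -109377093626/862450363151.

The regular C-fraction coefficients are [-31/30, -524/2821, 575122/369551, -901141542/489716383, -109377093626/862450363151].


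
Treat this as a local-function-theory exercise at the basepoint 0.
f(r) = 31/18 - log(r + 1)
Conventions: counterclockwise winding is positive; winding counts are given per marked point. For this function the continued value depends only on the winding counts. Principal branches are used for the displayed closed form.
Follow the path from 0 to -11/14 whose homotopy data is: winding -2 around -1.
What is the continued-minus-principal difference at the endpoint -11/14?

Continued minus principal equals (4)*pi*i.

The rational part is single-valued and drops out of the difference; each branch term changes only by its own monodromy.
(-1)*log(1 - r/(-1)): each positive loop around -1 adds 2*pi*i to the log, so winding -2 contributes (-1)*(-2)*2*pi*i = (4)*pi*i.
Summing the contributions at r = -11/14 gives (4)*pi*i.


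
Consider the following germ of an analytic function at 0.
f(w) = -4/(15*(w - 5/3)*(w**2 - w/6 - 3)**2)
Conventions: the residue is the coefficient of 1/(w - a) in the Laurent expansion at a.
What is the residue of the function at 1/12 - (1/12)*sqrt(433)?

The residue is 8/15 - (71288/2812335)*sqrt(433).

The factor w**2 - w/6 - 3 splits as (w - a)(w - a') with a = 1/12 - (1/12)*sqrt(433), a' = 1/12 + (1/12)*sqrt(433). At the order-2 pole a set g(w) = (w - a)^2*f(w) = [-4/(15*(w - 5/3))] / (w - a')^2.
Order-2 pole: residue = g'(a); g'(1/12 - (1/12)*sqrt(433)) = 8/15 - (71288/2812335)*sqrt(433), so the residue is 8/15 - (71288/2812335)*sqrt(433).


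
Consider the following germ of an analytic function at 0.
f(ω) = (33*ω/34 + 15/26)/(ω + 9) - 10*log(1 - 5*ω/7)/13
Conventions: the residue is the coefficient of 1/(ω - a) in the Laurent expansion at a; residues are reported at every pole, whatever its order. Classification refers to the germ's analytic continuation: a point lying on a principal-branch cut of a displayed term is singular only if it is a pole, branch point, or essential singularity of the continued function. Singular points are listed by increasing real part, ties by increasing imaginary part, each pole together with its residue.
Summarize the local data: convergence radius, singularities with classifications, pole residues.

Radius of convergence at 0: 7/5.
At -9: a pole of order 1; residue -1803/221.
At 7/5: a logarithmic branch point.

Denominator factor (ω + 9): pole of order 1 at -9, modulus 9.
Branch term (-10/13)*log(1 - ω/(7/5)): its argument vanishes at ω = 7/5, a logarithmic branch point, modulus 7/5.
The radius of convergence is the smallest modulus among the singular points: 7/5.
The branch term is analytic at -9 and contributes nothing to the residue; only the rational part matters.
At the order-1 pole -9 set g(ω) = (ω - (-9))*(rational part) = 33*ω/34 + 15/26.
Simple pole: residue = g(a) at a = -9, which is -1803/221.
List the singular points by increasing real part (a conjugate pair: the negative imaginary part first).


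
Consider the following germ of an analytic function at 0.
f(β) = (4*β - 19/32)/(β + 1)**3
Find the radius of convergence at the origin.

The radius of convergence is 1.

Denominator factor (β + 1)^3: pole of order 3 at -1, modulus 1.
The radius of convergence is the smallest modulus among the singular points: 1.


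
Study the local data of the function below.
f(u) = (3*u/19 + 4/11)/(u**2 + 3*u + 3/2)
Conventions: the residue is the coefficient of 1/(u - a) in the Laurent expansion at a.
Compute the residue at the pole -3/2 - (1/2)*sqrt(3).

The factor u**2 + 3*u + 3/2 splits as (u - a)(u - a') with a = -3/2 - (1/2)*sqrt(3), a' = -3/2 + (1/2)*sqrt(3). At the order-1 pole a set g(u) = (u - a)*f(u) = [3*u/19 + 4/11] / (u - a').
Simple pole: residue = g(a) at a = -3/2 - (1/2)*sqrt(3), which is 3/38 - (53/1254)*sqrt(3).

The residue is 3/38 - (53/1254)*sqrt(3).


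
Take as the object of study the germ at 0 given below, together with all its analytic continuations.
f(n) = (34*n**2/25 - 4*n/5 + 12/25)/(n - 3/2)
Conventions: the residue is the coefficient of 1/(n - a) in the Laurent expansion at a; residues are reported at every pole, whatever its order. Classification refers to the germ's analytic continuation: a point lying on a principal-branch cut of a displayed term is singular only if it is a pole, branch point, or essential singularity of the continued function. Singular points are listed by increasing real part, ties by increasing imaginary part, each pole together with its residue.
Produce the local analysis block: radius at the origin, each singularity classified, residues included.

Denominator factor (n - 3/2): pole of order 1 at 3/2, modulus 3/2.
The radius of convergence is the smallest modulus among the singular points: 3/2.
At the order-1 pole 3/2 set g(n) = (n - (3/2))*f(n) = 34*n**2/25 - 4*n/5 + 12/25.
Simple pole: residue = g(a) at a = 3/2, which is 117/50.

Radius of convergence at 0: 3/2.
At 3/2: a pole of order 1; residue 117/50.


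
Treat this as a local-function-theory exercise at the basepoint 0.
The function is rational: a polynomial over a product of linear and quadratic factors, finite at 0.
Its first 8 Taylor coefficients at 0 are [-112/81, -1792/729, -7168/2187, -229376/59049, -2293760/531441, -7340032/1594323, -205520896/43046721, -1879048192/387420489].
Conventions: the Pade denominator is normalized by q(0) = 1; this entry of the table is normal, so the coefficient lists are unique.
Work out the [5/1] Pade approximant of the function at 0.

Taylor coefficients needed (read off): a_0 = -112/81, a_1 = -1792/729, a_2 = -7168/2187, a_3 = -229376/59049, a_4 = -2293760/531441, a_5 = -7340032/1594323, a_6 = -205520896/43046721.
Write the denominator as Q(ρ) = 1 + q1*ρ. Requiring Q*f - P = O(ρ^7) with deg P <= 5 kills the coefficients of ρ^6..ρ^6 in Q*f:
  ρ^6: a_6 + q1*a_5 = 0, i.e. -205520896/43046721 + (-7340032/1594323)*q1 = 0.
Solving this linear system: q1 = -28/27.
The numerator is Q*f truncated at degree 5: P0 = a_0 = -112/81; P1 = a_1 + q1*a_0 = -2240/2187; P2 = a_2 + q1*a_1 = -14336/19683; P3 = a_3 + q1*a_2 = -28672/59049; P4 = a_4 + q1*a_3 = -458752/1594323; P5 = a_5 + q1*a_4 = -1835008/14348907.

The Pade approximant has numerator coefficients [-112/81, -2240/2187, -14336/19683, -28672/59049, -458752/1594323, -1835008/14348907]; denominator coefficients [1, -28/27].


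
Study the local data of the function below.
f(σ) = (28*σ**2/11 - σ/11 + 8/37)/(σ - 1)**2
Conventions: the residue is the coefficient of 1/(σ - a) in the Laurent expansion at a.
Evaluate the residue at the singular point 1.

The residue is 5.

At the order-2 pole 1 set g(σ) = (σ - (1))^2*f(σ) = 28*σ**2/11 - σ/11 + 8/37.
Order-2 pole: residue = g'(a); g'(1) = 5, so the residue is 5.


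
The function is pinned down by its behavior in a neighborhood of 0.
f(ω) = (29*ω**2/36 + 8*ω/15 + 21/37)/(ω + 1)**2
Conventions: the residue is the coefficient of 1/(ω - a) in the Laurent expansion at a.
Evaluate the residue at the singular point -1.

The residue is -97/90.

At the order-2 pole -1 set g(ω) = (ω - (-1))^2*f(ω) = 29*ω**2/36 + 8*ω/15 + 21/37.
Order-2 pole: residue = g'(a); g'(-1) = -97/90, so the residue is -97/90.


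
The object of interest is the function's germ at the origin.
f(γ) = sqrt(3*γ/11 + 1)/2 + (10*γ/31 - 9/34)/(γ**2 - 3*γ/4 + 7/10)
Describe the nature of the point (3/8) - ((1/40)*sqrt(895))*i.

The point is a pole of order 1.

The denominator factor γ**2 - 3*γ/4 + 7/10 vanishes at (3/8) - ((1/40)*sqrt(895))*i and appears to the power 1; the numerator there equals (-303/2108) - ((1/124)*sqrt(895))*i, nonzero, and no other factor vanishes.
The branch terms are analytic at this point.
Hence a pole whose order is the multiplicity, 1.


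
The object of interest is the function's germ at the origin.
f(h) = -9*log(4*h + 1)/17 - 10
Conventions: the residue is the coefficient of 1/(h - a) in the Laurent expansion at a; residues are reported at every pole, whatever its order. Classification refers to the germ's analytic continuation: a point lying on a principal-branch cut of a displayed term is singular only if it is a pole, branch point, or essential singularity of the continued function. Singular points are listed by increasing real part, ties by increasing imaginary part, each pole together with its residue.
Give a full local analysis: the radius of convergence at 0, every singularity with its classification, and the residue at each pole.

Branch term (-9/17)*log(1 - h/(-1/4)): its argument vanishes at h = -1/4, a logarithmic branch point, modulus 1/4.
The radius of convergence is the smallest modulus among the singular points: 1/4.

Radius of convergence at 0: 1/4.
At -1/4: a logarithmic branch point.


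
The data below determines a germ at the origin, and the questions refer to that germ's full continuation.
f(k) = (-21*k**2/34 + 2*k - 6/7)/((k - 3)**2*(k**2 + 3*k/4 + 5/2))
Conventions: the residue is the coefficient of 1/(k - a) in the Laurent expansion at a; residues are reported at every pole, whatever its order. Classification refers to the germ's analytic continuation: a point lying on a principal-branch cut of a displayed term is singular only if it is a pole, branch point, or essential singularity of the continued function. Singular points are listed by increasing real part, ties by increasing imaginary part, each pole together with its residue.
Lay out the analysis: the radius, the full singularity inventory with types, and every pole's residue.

Radius of convergence at 0: (1/2)*sqrt(10).
At (-3/8) - ((1/8)*sqrt(151))*i: a pole of order 1; residue (1787/32725) - ((28641/4941475)*sqrt(151))*i.
At (-3/8) + ((1/8)*sqrt(151))*i: a pole of order 1; residue (1787/32725) + ((28641/4941475)*sqrt(151))*i.
At 3: a pole of order 2; residue -3574/32725.

Denominator factor (k - 3)^2: pole of order 2 at 3, modulus 3.
Denominator factor (k**2 + 3*k/4 + 5/2): discriminant -151/16, complex-conjugate roots (-3/8) + ((1/8)*sqrt(151))*i and (-3/8) - ((1/8)*sqrt(151))*i; poles of order 1, moduli (1/2)*sqrt(10) and (1/2)*sqrt(10).
The radius of convergence is the smallest modulus among the singular points: (1/2)*sqrt(10).
The factor k**2 + 3*k/4 + 5/2 splits as (k - a)(k - a') with a = (-3/8) - ((1/8)*sqrt(151))*i, a' = (-3/8) + ((1/8)*sqrt(151))*i. At the order-1 pole a set g(k) = (k - a)*f(k) = [(-21*k**2/34 + 2*k - 6/7)/(k - 3)**2] / (k - a').
Simple pole: residue = g(a) at a = (-3/8) - ((1/8)*sqrt(151))*i, which is (1787/32725) - ((28641/4941475)*sqrt(151))*i.
The factor k**2 + 3*k/4 + 5/2 splits as (k - a)(k - a') with a = (-3/8) + ((1/8)*sqrt(151))*i, a' = (-3/8) - ((1/8)*sqrt(151))*i. At the order-1 pole a set g(k) = (k - a)*f(k) = [(-21*k**2/34 + 2*k - 6/7)/(k - 3)**2] / (k - a').
Simple pole: residue = g(a) at a = (-3/8) + ((1/8)*sqrt(151))*i, which is (1787/32725) + ((28641/4941475)*sqrt(151))*i.
At the order-2 pole 3 set g(k) = (k - (3))^2*f(k) = (-21*k**2/34 + 2*k - 6/7)/(k**2 + 3*k/4 + 5/2).
Order-2 pole: residue = g'(a); g'(3) = -3574/32725, so the residue is -3574/32725.
List the singular points by increasing real part (a conjugate pair: the negative imaginary part first).


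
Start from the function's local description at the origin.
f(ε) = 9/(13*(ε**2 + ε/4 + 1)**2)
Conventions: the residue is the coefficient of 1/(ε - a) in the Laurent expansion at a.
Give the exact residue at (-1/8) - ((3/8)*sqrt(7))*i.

The factor ε**2 + ε/4 + 1 splits as (ε - a)(ε - a') with a = (-1/8) - ((3/8)*sqrt(7))*i, a' = (-1/8) + ((3/8)*sqrt(7))*i. At the order-2 pole a set g(ε) = (ε - a)^2*f(ε) = [9/13] / (ε - a')^2.
Order-2 pole: residue = g'(a); g'((-1/8) - ((3/8)*sqrt(7))*i) = ((128/1911)*sqrt(7))*i, so the residue is ((128/1911)*sqrt(7))*i.

The residue is ((128/1911)*sqrt(7))*i.


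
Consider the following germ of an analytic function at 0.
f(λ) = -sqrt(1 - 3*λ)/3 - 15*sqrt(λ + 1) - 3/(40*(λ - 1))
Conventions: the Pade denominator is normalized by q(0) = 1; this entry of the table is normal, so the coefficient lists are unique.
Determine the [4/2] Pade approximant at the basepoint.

The Pade approximant has numerator coefficients [-1831/120, 27023071/1915440, 56008153/1532352, 3930955/510784, -416649/255392]; denominator coefficients [1, -22003/15962, -103271/63848].

Taylor coefficients needed (expand at 0): a_0 = -1831/120, a_1 = -277/40, a_2 = 93/40, a_3 = -3/10, a_4 = 549/320, a_5 = 1203/640, a_6 = 13737/2560.
Write the denominator as Q(λ) = 1 + q1*λ + q2*λ^2. Requiring Q*f - P = O(λ^7) with deg P <= 4 kills the coefficients of λ^5..λ^6 in Q*f:
  λ^5: a_5 + q1*a_4 + q2*a_3 = 0, i.e. 1203/640 + (549/320)*q1 + (-3/10)*q2 = 0.
  λ^6: a_6 + q1*a_5 + q2*a_4 = 0, i.e. 13737/2560 + (1203/640)*q1 + (549/320)*q2 = 0.
Solving this linear system: q1 = -22003/15962, q2 = -103271/63848.
The numerator is Q*f truncated at degree 4: P0 = a_0 = -1831/120; P1 = a_1 + q1*a_0 = 27023071/1915440; P2 = a_2 + q1*a_1 + q2*a_0 = 56008153/1532352; P3 = a_3 + q1*a_2 + q2*a_1 = 3930955/510784; P4 = a_4 + q1*a_3 + q2*a_2 = -416649/255392.


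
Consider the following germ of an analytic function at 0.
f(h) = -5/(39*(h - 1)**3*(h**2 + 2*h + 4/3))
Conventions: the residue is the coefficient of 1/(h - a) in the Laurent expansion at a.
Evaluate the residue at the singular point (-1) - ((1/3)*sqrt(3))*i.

The factor h**2 + 2*h + 4/3 splits as (h - a)(h - a') with a = (-1) - ((1/3)*sqrt(3))*i, a' = (-1) + ((1/3)*sqrt(3))*i. At the order-1 pole a set g(h) = (h - a)*f(h) = [-5/(39*(h - 1)**3)] / (h - a').
Simple pole: residue = g(a) at a = (-1) - ((1/3)*sqrt(3))*i, which is (525/57122) + ((135/28561)*sqrt(3))*i.

The residue is (525/57122) + ((135/28561)*sqrt(3))*i.


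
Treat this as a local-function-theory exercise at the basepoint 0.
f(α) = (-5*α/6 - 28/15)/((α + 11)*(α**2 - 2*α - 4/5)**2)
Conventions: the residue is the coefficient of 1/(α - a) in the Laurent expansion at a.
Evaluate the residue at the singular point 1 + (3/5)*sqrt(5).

The factor α**2 - 2*α - 4/5 splits as (α - a)(α - a') with a = 1 + (3/5)*sqrt(5), a' = 1 - (3/5)*sqrt(5). At the order-2 pole a set g(α) = (α - a)^2*f(α) = [(-5*α/6 - 28/15)/(α + 11)] / (α - a')^2.
Order-2 pole: residue = g'(a); g'(1 + (3/5)*sqrt(5)) = -365/2022084 + (1615/149784)*sqrt(5), so the residue is -365/2022084 + (1615/149784)*sqrt(5).

The residue is -365/2022084 + (1615/149784)*sqrt(5).


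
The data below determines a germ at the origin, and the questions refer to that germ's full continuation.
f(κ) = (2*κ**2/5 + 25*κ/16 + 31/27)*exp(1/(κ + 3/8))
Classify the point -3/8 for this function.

The exponent 1/(κ - (-3/8)) has a pole at -3/8, so exp(1/(κ - (-3/8))) takes every nonzero value near it: an essential singularity (not a pole of any order).

The point is an essential singularity.


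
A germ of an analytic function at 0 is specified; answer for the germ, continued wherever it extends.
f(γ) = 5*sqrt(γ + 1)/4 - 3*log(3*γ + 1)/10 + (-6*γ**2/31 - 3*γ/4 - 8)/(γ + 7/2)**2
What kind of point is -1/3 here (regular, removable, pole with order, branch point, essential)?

The term (-3/10)*log(1 - γ/(-1/3)) has argument 1 - -1/3/(-1/3) = 0 at -1/3: a logarithmic (infinitely-sheeted) branch point; the remaining terms are analytic or single-valued there.

The point is a logarithmic branch point.


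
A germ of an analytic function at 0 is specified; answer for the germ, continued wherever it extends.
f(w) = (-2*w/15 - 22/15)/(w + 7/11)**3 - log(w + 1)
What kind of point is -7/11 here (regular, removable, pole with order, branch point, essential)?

The denominator factor w + 7/11 vanishes at -7/11 and appears to the power 3; the numerator there equals -76/55, nonzero, and no other factor vanishes.
The branch terms are analytic at this point.
Hence a pole whose order is the multiplicity, 3.

The point is a pole of order 3.


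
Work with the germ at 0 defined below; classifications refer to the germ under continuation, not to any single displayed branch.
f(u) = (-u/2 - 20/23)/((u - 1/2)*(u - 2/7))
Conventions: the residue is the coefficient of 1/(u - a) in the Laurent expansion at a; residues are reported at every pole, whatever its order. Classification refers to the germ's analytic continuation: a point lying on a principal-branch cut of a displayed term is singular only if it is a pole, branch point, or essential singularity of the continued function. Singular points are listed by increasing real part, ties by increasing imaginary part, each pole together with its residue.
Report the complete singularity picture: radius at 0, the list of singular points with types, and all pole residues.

Denominator factor (u - 2/7): pole of order 1 at 2/7, modulus 2/7.
Denominator factor (u - 1/2): pole of order 1 at 1/2, modulus 1/2.
The radius of convergence is the smallest modulus among the singular points: 2/7.
At the order-1 pole 2/7 set g(u) = (u - (2/7))*f(u) = (-u/2 - 20/23)/(u - 1/2).
Simple pole: residue = g(a) at a = 2/7, which is 326/69.
At the order-1 pole 1/2 set g(u) = (u - (1/2))*f(u) = (-u/2 - 20/23)/(u - 2/7).
Simple pole: residue = g(a) at a = 1/2, which is -721/138.
List the singular points by increasing real part (a conjugate pair: the negative imaginary part first).

Radius of convergence at 0: 2/7.
At 2/7: a pole of order 1; residue 326/69.
At 1/2: a pole of order 1; residue -721/138.


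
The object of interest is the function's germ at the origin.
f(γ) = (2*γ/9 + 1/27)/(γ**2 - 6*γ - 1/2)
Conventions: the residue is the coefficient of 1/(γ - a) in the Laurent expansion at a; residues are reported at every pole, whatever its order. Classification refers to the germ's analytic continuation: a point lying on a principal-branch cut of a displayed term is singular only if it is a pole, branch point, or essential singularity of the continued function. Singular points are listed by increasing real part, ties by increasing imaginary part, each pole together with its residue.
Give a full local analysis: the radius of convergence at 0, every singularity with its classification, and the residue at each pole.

Denominator factor (γ**2 - 6*γ - 1/2): discriminant 38, real irrational roots 3 + (1/2)*sqrt(38) and 3 - (1/2)*sqrt(38); poles of order 1, moduli 3 + (1/2)*sqrt(38) and -3 + (1/2)*sqrt(38).
The radius of convergence is the smallest modulus among the singular points: -3 + (1/2)*sqrt(38).
The factor γ**2 - 6*γ - 1/2 splits as (γ - a)(γ - a') with a = 3 - (1/2)*sqrt(38), a' = 3 + (1/2)*sqrt(38). At the order-1 pole a set g(γ) = (γ - a)*f(γ) = [2*γ/9 + 1/27] / (γ - a').
Simple pole: residue = g(a) at a = 3 - (1/2)*sqrt(38), which is 1/9 - (1/54)*sqrt(38).
The factor γ**2 - 6*γ - 1/2 splits as (γ - a)(γ - a') with a = 3 + (1/2)*sqrt(38), a' = 3 - (1/2)*sqrt(38). At the order-1 pole a set g(γ) = (γ - a)*f(γ) = [2*γ/9 + 1/27] / (γ - a').
Simple pole: residue = g(a) at a = 3 + (1/2)*sqrt(38), which is 1/9 + (1/54)*sqrt(38).
List the singular points by increasing real part (a conjugate pair: the negative imaginary part first).

Radius of convergence at 0: -3 + (1/2)*sqrt(38).
At 3 - (1/2)*sqrt(38): a pole of order 1; residue 1/9 - (1/54)*sqrt(38).
At 3 + (1/2)*sqrt(38): a pole of order 1; residue 1/9 + (1/54)*sqrt(38).


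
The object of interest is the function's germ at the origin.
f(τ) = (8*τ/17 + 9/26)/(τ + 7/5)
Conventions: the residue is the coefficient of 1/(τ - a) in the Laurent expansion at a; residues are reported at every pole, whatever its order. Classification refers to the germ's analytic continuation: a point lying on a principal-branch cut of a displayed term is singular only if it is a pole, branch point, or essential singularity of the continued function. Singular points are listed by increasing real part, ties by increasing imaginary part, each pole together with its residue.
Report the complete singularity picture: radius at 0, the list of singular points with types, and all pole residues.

Radius of convergence at 0: 7/5.
At -7/5: a pole of order 1; residue -691/2210.

Denominator factor (τ + 7/5): pole of order 1 at -7/5, modulus 7/5.
The radius of convergence is the smallest modulus among the singular points: 7/5.
At the order-1 pole -7/5 set g(τ) = (τ - (-7/5))*f(τ) = 8*τ/17 + 9/26.
Simple pole: residue = g(a) at a = -7/5, which is -691/2210.


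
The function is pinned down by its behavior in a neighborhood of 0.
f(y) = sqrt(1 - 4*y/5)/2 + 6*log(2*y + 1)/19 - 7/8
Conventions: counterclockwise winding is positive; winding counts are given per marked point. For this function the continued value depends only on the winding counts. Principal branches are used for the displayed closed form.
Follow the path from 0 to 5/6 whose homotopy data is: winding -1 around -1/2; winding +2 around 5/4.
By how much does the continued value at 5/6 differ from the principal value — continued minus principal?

The rational part is single-valued and drops out of the difference; each branch term changes only by its own monodromy.
(1/2)*sqrt(1 - y/(5/4)): winding +2 is even, the square root returns to the same sheet, contribution 0.
(6/19)*log(1 - y/(-1/2)): each positive loop around -1/2 adds 2*pi*i to the log, so winding -1 contributes (6/19)*(-1)*2*pi*i = -(12/19)*pi*i.
Summing the contributions at y = 5/6 gives -(12/19)*pi*i.

Continued minus principal equals -(12/19)*pi*i.


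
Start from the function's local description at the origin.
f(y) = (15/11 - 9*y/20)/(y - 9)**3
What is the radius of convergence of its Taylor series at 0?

The radius of convergence is 9.

Denominator factor (y - 9)^3: pole of order 3 at 9, modulus 9.
The radius of convergence is the smallest modulus among the singular points: 9.


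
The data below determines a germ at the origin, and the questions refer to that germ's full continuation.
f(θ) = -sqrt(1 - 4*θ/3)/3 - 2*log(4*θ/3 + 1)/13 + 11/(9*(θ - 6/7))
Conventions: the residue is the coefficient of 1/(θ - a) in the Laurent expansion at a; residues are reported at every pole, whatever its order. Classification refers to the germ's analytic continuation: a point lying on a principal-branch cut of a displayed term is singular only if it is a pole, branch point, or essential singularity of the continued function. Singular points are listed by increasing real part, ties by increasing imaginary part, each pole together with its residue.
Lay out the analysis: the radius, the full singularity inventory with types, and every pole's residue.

Denominator factor (θ - 6/7): pole of order 1 at 6/7, modulus 6/7.
Branch term (-2/13)*log(1 - θ/(-3/4)): its argument vanishes at θ = -3/4, a logarithmic branch point, modulus 3/4.
Branch term (-1/3)*sqrt(1 - θ/(3/4)): its argument vanishes at θ = 3/4, a square-root branch point, modulus 3/4.
The radius of convergence is the smallest modulus among the singular points: 3/4.
The branch terms are analytic at 6/7 and contribute nothing to the residue; only the rational part matters.
At the order-1 pole 6/7 set g(θ) = (θ - (6/7))*(rational part) = 11/9.
Simple pole: residue = g(a) at a = 6/7, which is 11/9.
List the singular points by increasing real part (a conjugate pair: the negative imaginary part first).

Radius of convergence at 0: 3/4.
At -3/4: a logarithmic branch point.
At 3/4: an algebraic (square-root) branch point.
At 6/7: a pole of order 1; residue 11/9.


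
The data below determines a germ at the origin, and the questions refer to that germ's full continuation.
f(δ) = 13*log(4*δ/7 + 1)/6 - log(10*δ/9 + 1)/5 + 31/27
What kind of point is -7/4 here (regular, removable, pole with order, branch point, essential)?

The term (13/6)*log(1 - δ/(-7/4)) has argument 1 - -7/4/(-7/4) = 0 at -7/4: a logarithmic (infinitely-sheeted) branch point; the remaining terms are analytic or single-valued there.

The point is a logarithmic branch point.


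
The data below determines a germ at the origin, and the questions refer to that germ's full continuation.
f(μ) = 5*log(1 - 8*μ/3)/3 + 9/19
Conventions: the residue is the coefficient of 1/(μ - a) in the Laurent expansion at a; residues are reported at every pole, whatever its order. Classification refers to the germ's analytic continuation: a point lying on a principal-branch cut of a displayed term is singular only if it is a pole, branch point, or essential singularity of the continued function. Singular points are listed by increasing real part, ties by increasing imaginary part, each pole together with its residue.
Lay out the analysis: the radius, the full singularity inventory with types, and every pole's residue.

Branch term (5/3)*log(1 - μ/(3/8)): its argument vanishes at μ = 3/8, a logarithmic branch point, modulus 3/8.
The radius of convergence is the smallest modulus among the singular points: 3/8.

Radius of convergence at 0: 3/8.
At 3/8: a logarithmic branch point.


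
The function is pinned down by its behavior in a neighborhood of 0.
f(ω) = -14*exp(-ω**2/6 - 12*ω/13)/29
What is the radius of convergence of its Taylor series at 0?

The radius of convergence is infinite.

The factor exp(-ω**2/6 - 12*ω/13) is entire and contributes no finite singular point.
The polynomial part has no poles.
No finite singular points: the Taylor series at 0 converges everywhere.


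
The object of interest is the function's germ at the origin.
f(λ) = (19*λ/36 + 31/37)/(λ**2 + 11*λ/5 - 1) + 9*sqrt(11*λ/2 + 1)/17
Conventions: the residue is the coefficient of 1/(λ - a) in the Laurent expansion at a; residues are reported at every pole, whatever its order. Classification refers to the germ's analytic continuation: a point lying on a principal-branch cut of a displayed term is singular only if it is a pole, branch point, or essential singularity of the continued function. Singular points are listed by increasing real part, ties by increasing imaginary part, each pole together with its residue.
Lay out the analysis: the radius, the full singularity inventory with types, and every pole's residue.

Radius of convergence at 0: 2/11.
At -11/10 - (1/10)*sqrt(221): a pole of order 1; residue 19/72 - (3427/588744)*sqrt(221).
At -2/11: an algebraic (square-root) branch point.
At -11/10 + (1/10)*sqrt(221): a pole of order 1; residue 19/72 + (3427/588744)*sqrt(221).

Denominator factor (λ**2 + 11*λ/5 - 1): discriminant 221/25, real irrational roots -11/10 + (1/10)*sqrt(221) and -11/10 - (1/10)*sqrt(221); poles of order 1, moduli -11/10 + (1/10)*sqrt(221) and 11/10 + (1/10)*sqrt(221).
Branch term (9/17)*sqrt(1 - λ/(-2/11)): its argument vanishes at λ = -2/11, a square-root branch point, modulus 2/11.
The radius of convergence is the smallest modulus among the singular points: 2/11.
The branch term is analytic at -11/10 - (1/10)*sqrt(221) and contributes nothing to the residue; only the rational part matters.
The factor λ**2 + 11*λ/5 - 1 splits as (λ - a)(λ - a') with a = -11/10 - (1/10)*sqrt(221), a' = -11/10 + (1/10)*sqrt(221). At the order-1 pole a set g(λ) = (λ - a)*(rational part) = [19*λ/36 + 31/37] / (λ - a').
Simple pole: residue = g(a) at a = -11/10 - (1/10)*sqrt(221), which is 19/72 - (3427/588744)*sqrt(221).
The branch term is analytic at -11/10 + (1/10)*sqrt(221) and contributes nothing to the residue; only the rational part matters.
The factor λ**2 + 11*λ/5 - 1 splits as (λ - a)(λ - a') with a = -11/10 + (1/10)*sqrt(221), a' = -11/10 - (1/10)*sqrt(221). At the order-1 pole a set g(λ) = (λ - a)*(rational part) = [19*λ/36 + 31/37] / (λ - a').
Simple pole: residue = g(a) at a = -11/10 + (1/10)*sqrt(221), which is 19/72 + (3427/588744)*sqrt(221).
List the singular points by increasing real part (a conjugate pair: the negative imaginary part first).


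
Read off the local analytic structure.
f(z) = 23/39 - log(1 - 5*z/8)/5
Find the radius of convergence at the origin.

The radius of convergence is 8/5.

Branch term (-1/5)*log(1 - z/(8/5)): its argument vanishes at z = 8/5, a logarithmic branch point, modulus 8/5.
The radius of convergence is the smallest modulus among the singular points: 8/5.


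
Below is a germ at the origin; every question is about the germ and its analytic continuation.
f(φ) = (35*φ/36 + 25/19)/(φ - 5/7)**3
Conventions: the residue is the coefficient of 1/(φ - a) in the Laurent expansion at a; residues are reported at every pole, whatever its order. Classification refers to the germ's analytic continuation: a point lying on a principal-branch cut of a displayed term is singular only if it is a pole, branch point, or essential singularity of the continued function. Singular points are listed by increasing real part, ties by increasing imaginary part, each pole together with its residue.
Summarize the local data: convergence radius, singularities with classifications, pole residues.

Denominator factor (φ - 5/7)^3: pole of order 3 at 5/7, modulus 5/7.
The radius of convergence is the smallest modulus among the singular points: 5/7.
At the order-3 pole 5/7 set g(φ) = (φ - (5/7))^3*f(φ) = 35*φ/36 + 25/19.
Order-3 pole: residue = g''(a)/2; g''(5/7) = 0, so the residue is 0.

Radius of convergence at 0: 5/7.
At 5/7: a pole of order 3; residue 0.


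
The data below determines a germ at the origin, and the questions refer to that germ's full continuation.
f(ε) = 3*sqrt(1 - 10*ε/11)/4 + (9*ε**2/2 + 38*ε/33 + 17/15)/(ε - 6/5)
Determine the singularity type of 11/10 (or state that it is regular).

The term (3/4)*sqrt(1 - ε/(11/10)) has argument 1 - 11/10/(11/10) = 0 at 11/10: a square-root (algebraic, two-sheeted) branch point; the remaining terms are analytic or single-valued there.

The point is an algebraic (square-root) branch point.


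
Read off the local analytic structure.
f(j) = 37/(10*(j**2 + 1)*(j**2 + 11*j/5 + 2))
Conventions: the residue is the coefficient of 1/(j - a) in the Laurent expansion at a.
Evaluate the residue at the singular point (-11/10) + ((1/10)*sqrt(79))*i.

The factor j**2 + 11*j/5 + 2 splits as (j - a)(j - a') with a = (-11/10) + ((1/10)*sqrt(79))*i, a' = (-11/10) - ((1/10)*sqrt(79))*i. At the order-1 pole a set g(j) = (j - a)*f(j) = [37/(10*(j**2 + 1))] / (j - a').
Simple pole: residue = g(a) at a = (-11/10) + ((1/10)*sqrt(79))*i, which is (407/584) - ((2627/46136)*sqrt(79))*i.

The residue is (407/584) - ((2627/46136)*sqrt(79))*i.


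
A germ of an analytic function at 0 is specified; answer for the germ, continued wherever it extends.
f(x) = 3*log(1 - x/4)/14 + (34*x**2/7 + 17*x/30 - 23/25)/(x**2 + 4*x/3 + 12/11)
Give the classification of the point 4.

The point is a logarithmic branch point.

The term (3/14)*log(1 - x/(4)) has argument 1 - 4/(4) = 0 at 4: a logarithmic (infinitely-sheeted) branch point; the remaining terms are analytic or single-valued there.


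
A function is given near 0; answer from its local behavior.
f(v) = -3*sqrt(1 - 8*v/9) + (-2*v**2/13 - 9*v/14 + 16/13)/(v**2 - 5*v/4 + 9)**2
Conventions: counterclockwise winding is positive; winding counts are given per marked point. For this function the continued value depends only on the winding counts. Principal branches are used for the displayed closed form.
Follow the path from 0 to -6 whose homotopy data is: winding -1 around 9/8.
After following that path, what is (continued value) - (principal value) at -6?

Continued minus principal equals (2)*sqrt(57).

The rational part is single-valued and drops out of the difference; each branch term changes only by its own monodromy.
(-3)*sqrt(1 - v/(9/8)): winding -1 is odd, the square root flips sign, contributing -2*(-3)*sqrt(1 - (-6)/(9/8)) = -2*(-3)*sqrt(19/3) = (2)*sqrt(57).
Summing the contributions at v = -6 gives (2)*sqrt(57).


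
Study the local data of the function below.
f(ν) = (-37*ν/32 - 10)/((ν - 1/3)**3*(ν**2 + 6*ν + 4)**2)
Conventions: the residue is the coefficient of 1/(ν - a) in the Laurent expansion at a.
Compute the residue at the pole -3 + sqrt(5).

The residue is 24429519/58564000 + (43547841/234256000)*sqrt(5).

The factor ν**2 + 6*ν + 4 splits as (ν - a)(ν - a') with a = -3 + sqrt(5), a' = -3 - sqrt(5). At the order-2 pole a set g(ν) = (ν - a)^2*f(ν) = [(-37*ν/32 - 10)/(ν - 1/3)**3] / (ν - a')^2.
Order-2 pole: residue = g'(a); g'(-3 + sqrt(5)) = 24429519/58564000 + (43547841/234256000)*sqrt(5), so the residue is 24429519/58564000 + (43547841/234256000)*sqrt(5).


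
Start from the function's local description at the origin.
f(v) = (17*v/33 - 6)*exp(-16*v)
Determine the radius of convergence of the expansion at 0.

The radius of convergence is infinite.

The factor exp(-16*v) is entire and contributes no finite singular point.
The polynomial part has no poles.
No finite singular points: the Taylor series at 0 converges everywhere.


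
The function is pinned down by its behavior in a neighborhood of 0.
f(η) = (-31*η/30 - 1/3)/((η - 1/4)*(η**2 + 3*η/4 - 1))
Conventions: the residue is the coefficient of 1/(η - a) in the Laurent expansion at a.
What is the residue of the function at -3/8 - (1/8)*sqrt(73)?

The residue is -71/180 + (1099/13140)*sqrt(73).

The factor η**2 + 3*η/4 - 1 splits as (η - a)(η - a') with a = -3/8 - (1/8)*sqrt(73), a' = -3/8 + (1/8)*sqrt(73). At the order-1 pole a set g(η) = (η - a)*f(η) = [(-31*η/30 - 1/3)/(η - 1/4)] / (η - a').
Simple pole: residue = g(a) at a = -3/8 - (1/8)*sqrt(73), which is -71/180 + (1099/13140)*sqrt(73).


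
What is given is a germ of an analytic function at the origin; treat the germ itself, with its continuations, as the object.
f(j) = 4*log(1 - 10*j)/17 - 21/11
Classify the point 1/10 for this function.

The point is a logarithmic branch point.

The term (4/17)*log(1 - j/(1/10)) has argument 1 - 1/10/(1/10) = 0 at 1/10: a logarithmic (infinitely-sheeted) branch point; the remaining terms are analytic or single-valued there.


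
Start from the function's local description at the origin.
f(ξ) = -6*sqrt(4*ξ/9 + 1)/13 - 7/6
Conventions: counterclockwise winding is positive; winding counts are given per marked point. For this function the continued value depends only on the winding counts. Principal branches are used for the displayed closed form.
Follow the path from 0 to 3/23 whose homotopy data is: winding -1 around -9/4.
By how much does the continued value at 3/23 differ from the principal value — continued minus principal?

Continued minus principal equals (4/299)*sqrt(5037).

The rational part is single-valued and drops out of the difference; each branch term changes only by its own monodromy.
(-6/13)*sqrt(1 - ξ/(-9/4)): winding -1 is odd, the square root flips sign, contributing -2*(-6/13)*sqrt(1 - (3/23)/(-9/4)) = -2*(-6/13)*sqrt(73/69) = (4/299)*sqrt(5037).
Summing the contributions at ξ = 3/23 gives (4/299)*sqrt(5037).


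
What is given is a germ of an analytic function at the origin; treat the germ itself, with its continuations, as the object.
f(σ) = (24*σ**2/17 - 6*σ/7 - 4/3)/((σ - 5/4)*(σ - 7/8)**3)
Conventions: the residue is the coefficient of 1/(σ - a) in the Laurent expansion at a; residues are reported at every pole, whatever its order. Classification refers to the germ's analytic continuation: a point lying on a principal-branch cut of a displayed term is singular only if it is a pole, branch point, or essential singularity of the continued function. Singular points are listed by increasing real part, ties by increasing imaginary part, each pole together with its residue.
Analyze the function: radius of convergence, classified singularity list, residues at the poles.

Radius of convergence at 0: 7/8.
At 7/8: a pole of order 3; residue 36352/9639.
At 5/4: a pole of order 1; residue -36352/9639.

Denominator factor (σ - 7/8)^3: pole of order 3 at 7/8, modulus 7/8.
Denominator factor (σ - 5/4): pole of order 1 at 5/4, modulus 5/4.
The radius of convergence is the smallest modulus among the singular points: 7/8.
At the order-3 pole 7/8 set g(σ) = (σ - (7/8))^3*f(σ) = (24*σ**2/17 - 6*σ/7 - 4/3)/(σ - 5/4).
Order-3 pole: residue = g''(a)/2; g''(7/8) = 72704/9639, so the residue is 36352/9639.
At the order-1 pole 5/4 set g(σ) = (σ - (5/4))*f(σ) = (24*σ**2/17 - 6*σ/7 - 4/3)/(σ - 7/8)**3.
Simple pole: residue = g(a) at a = 5/4, which is -36352/9639.
List the singular points by increasing real part (a conjugate pair: the negative imaginary part first).


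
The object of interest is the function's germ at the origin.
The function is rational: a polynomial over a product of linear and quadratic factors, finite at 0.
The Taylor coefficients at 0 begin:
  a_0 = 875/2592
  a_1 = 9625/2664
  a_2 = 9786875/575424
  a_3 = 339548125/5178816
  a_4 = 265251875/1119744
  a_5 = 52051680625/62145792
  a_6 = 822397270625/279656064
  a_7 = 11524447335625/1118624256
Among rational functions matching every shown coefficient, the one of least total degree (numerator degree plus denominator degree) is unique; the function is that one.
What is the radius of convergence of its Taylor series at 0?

No rational of total degree below 6 reproduces all 8 coefficients; solving the [2/4] Pade equations on them gives f(δ) = (-δ**2/2 + 29*δ/37 + 1/6)/((δ - 6/5)**3*(δ - 2/7)), whose expansion matches every shown term.
Denominator factor (δ - 2/7): pole of order 1 at 2/7, modulus 2/7.
Denominator factor (δ - 6/5)^3: pole of order 3 at 6/5, modulus 6/5.
The radius of convergence is the smallest modulus among the singular points: 2/7.

The radius of convergence is 2/7.
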